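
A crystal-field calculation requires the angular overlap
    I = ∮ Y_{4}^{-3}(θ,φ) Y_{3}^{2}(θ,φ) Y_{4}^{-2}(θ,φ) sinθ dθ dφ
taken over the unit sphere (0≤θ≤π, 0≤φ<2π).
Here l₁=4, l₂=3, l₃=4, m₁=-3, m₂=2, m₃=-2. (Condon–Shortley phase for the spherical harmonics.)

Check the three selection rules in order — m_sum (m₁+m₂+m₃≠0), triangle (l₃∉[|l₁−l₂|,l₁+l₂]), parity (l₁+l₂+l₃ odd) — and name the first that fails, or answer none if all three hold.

m₁+m₂+m₃ = -3 + 2 − 2 = -3  ✗
triangle: |4−3|=1 ≤ l₃=4 ≤ 4+3=7
parity: l₁+l₂+l₃ = 11 is odd

m_sum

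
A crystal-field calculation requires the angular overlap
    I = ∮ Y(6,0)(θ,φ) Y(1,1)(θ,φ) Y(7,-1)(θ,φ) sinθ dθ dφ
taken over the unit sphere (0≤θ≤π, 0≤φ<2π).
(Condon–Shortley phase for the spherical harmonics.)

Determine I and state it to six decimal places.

Rules hold: Σm=0, L=14 even, 5≤7≤7.
N = 13·3·15 = 585
Δ = 0!·12!·2!/15! = 1/1365
Racah Σ t=0..0: t=0:+1/518400 = 1/518400
⇒ 3j(6 1 7; 0 0 0)² = 7/195, sgn -1
Racah Σ t=0..0: t=0:+1/1036800 = 1/1036800
⇒ 3j(6 1 7; 0 1 -1)² = 4/195, sgn +1
4πI² = N·(3j₀)²·(3jₘ)² = 28/65
I = -1·√(0.430769/4π) = -0.18514731

-0.185147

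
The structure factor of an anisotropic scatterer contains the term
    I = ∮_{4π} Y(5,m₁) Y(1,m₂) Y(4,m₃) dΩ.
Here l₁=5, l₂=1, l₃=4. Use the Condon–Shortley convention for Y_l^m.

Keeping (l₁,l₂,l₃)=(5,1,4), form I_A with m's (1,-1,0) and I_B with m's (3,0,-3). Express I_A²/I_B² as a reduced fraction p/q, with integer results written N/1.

15/16

Same 5,1,4: normalisation and zero-m 3j drop out of the ratio.
A: Δ: 2! 8! 0! / 11! → 1/495; sum: t=0:+1/1152 = 1/1152; 3j²(5 1 4; 1 -1 0) = Δ·Π!·Σ² = 1/33  (sign +1)
B: Δ: 2! 8! 0! / 11! → 1/495; sum: t=1:−1/5040 = -1/5040; 3j²(5 1 4; 3 0 -3) = Δ·Π!·Σ² = 16/495  (sign +1)
I_A²/I_B² = (1/33)/(16/495) = 15/16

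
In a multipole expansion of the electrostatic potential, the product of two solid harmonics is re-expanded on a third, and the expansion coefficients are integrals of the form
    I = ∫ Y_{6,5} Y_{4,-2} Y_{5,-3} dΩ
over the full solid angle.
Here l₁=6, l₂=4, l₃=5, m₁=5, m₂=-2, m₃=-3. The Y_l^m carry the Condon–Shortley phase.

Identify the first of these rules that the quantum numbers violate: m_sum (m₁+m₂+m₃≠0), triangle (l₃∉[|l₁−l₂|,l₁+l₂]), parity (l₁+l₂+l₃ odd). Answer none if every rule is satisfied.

parity

azimuthal sum: 5 − 2 − 3 = 0  ✓
2 ≤ 5 ≤ 10 (triangle on l)  ✓
L = 6 + 4 + 5 = 15 (odd)  ✗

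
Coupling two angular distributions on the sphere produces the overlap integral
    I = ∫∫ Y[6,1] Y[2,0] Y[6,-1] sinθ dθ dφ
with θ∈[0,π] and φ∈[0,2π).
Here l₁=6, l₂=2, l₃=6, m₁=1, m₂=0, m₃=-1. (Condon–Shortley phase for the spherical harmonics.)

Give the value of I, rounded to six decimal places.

m-sum 0 ✓  L=14 even ✓  4≤6≤8 ✓
Π(2lᵢ+1) = 13×5×13 = 845
triangle coeff Δ(6,2,6) = 1/90090
Σ_t [0,2]: t=0:+1/69120 t=1:−1/14400 t=2:+1/69120 = -7/172800
(3j)²=14/715 [(6 2 6; 0 0 0)], sign=-1
Σ_t [0,2]: t=0:+1/57600 t=1:−1/17280 t=2:+1/120960 = -13/403200
(3j)²=13/770 [(6 2 6; 1 0 -1)], sign=+1
⇒ 4πI² = 169/605
I = (-1)√(169/605/(4π)) = -0.14909419

-0.149094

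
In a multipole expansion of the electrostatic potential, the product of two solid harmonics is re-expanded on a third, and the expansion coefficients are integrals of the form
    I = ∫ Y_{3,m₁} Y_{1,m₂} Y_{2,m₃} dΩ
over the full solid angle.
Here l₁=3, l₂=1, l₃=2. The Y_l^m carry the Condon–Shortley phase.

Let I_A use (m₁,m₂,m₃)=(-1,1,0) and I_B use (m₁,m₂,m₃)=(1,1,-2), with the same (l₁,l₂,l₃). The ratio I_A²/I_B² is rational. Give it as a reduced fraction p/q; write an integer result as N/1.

6/1

Same 3,1,2: normalisation and zero-m 3j drop out of the ratio.
A: Δ: 2! 4! 0! / 7! → 1/105; sum: t=2:+1/8 = 1/8; 3j²(3 1 2; -1 1 0) = Δ·Π!·Σ² = 2/35  (sign +1)
B: Δ: 2! 4! 0! / 7! → 1/105; sum: t=2:+1/48 = 1/48; 3j²(3 1 2; 1 1 -2) = Δ·Π!·Σ² = 1/105  (sign +1)
I_A²/I_B² = (2/35)/(1/105) = 6/1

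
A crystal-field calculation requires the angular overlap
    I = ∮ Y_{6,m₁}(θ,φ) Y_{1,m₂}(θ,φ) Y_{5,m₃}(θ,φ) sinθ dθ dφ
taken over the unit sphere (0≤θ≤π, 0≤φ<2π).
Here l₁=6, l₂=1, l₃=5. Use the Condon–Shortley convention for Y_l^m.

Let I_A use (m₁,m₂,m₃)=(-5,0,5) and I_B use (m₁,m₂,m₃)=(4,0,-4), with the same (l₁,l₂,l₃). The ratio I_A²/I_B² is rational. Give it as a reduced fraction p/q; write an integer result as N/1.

11/20

Same 6,1,5: normalisation and zero-m 3j drop out of the ratio.
A: Δ: 2! 10! 0! / 13! → 1/858; sum: t=1:−1/3628800 = -1/3628800; 3j²(6 1 5; -5 0 5) = Δ·Π!·Σ² = 1/78  (sign -1)
B: Δ: 2! 10! 0! / 13! → 1/858; sum: t=1:−1/362880 = -1/362880; 3j²(6 1 5; 4 0 -4) = Δ·Π!·Σ² = 10/429  (sign +1)
I_A²/I_B² = (1/78)/(10/429) = 11/20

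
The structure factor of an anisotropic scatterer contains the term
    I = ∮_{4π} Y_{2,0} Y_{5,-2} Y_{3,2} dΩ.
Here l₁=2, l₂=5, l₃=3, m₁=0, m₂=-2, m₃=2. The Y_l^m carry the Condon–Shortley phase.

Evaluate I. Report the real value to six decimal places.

Checks pass: Σm=0; 10 even; l₃=3∈[3,7].
(2·2+1)(2·5+1)(2·3+1) = 385
Δ: 4! 0! 6! / 11! → 1/2310
sum: t=2:+1/144 = 1/144
3j²(2 5 3; 0 0 0) = Δ·Π!·Σ² = 10/231  (sign -1)
sum: t=2:+1/480 = 1/480
3j²(2 5 3; 0 -2 2) = Δ·Π!·Σ² = 3/110  (sign -1)
combine: 4πI² = 385·10/231·3/110 = 5/11
take √, sign +1: I = 0.19018827

0.190188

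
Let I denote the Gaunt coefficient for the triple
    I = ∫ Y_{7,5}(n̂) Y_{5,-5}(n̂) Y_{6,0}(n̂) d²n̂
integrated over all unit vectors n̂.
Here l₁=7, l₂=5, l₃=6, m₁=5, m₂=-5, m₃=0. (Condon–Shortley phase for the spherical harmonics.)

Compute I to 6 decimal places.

Checks pass: Σm=0; 18 even; l₃=6∈[2,12].
(2·7+1)(2·5+1)(2·6+1) = 2145
Δ: 6! 8! 4! / 19! → 1/174594420
sum: t=1:−1/4147200 t=2:+1/207360 t=3:−1/82944 t=4:+1/207360 t=5:−1/4147200 = -1/345600
3j²(7 5 6; 0 0 0) = Δ·Π!·Σ² = 420/46189  (sign -1)
sum: t=0:+1/24883200 = 1/24883200
3j²(7 5 6; 5 -5 0) = Δ·Π!·Σ² = 70/4199  (sign +1)
combine: 4πI² = 2145·420/46189·70/4199 = 441000/1356277
take √, sign -1: I = -0.16085707

-0.160857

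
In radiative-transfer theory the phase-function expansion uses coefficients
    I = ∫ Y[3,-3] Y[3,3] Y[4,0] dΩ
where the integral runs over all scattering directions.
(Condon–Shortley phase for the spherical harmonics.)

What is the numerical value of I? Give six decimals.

-0.076935

Checks pass: Σm=0; 10 even; l₃=4∈[0,6].
(2·3+1)(2·3+1)(2·4+1) = 441
Δ: 2! 4! 4! / 11! → 1/34650
sum: t=0:+1/72 t=1:−1/16 t=2:+1/72 = -5/144
3j²(3 3 4; 0 0 0) = Δ·Π!·Σ² = 2/77  (sign -1)
sum: t=2:+1/1152 = 1/1152
3j²(3 3 4; -3 3 0) = Δ·Π!·Σ² = 1/154  (sign +1)
combine: 4πI² = 441·2/77·1/154 = 9/121
take √, sign -1: I = -0.07693494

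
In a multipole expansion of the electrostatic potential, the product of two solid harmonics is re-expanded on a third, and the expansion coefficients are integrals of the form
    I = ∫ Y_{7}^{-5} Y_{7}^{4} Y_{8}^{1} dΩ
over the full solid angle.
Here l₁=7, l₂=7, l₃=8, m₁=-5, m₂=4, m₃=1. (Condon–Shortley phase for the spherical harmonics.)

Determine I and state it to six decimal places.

0.054928

Checks pass: Σm=0; 22 even; l₃=8∈[0,14].
(2·7+1)(2·7+1)(2·8+1) = 3825
Δ: 6! 8! 8! / 23! → 1/22086194130
sum: t=0:+1/18289152000 t=1:−1/248832000 t=2:+1/24883200 t=3:−1/11943936 t=4:+1/24883200 t=5:−1/248832000 t=6:+1/18289152000 = -11/975421440
3j²(7 7 8; 0 0 0) = Δ·Π!·Σ² = 1750/289731  (sign -1)
sum: t=4:+1/9754214400 t=5:−1/870912000 t=6:+1/746496000 = 43/146313216000
3j²(7 7 8; -5 4 1) = Δ·Π!·Σ² = 5547/3380195  (sign -1)
combine: 4πI² = 3825·1750/289731·5547/3380195 = 20801250/548653937
take √, sign +1: I = 0.05492759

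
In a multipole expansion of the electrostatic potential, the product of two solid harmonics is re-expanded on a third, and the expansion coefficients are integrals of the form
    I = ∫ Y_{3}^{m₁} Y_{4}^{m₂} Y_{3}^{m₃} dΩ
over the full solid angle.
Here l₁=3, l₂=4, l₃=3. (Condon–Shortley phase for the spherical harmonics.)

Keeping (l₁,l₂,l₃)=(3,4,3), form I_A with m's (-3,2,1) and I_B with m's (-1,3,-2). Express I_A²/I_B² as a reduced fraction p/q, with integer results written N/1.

Same 3,4,3: normalisation and zero-m 3j drop out of the ratio.
A: Δ: 4! 2! 4! / 11! → 1/34650; sum: t=4:+1/192 = 1/192; 3j²(3 4 3; -3 2 1) = Δ·Π!·Σ² = 3/77  (sign +1)
B: Δ: 4! 2! 4! / 11! → 1/34650; sum: t=3:−1/144 t=4:+1/288 = -1/288; 3j²(3 4 3; -1 3 -2) = Δ·Π!·Σ² = 1/99  (sign +1)
I_A²/I_B² = (3/77)/(1/99) = 27/7

27/7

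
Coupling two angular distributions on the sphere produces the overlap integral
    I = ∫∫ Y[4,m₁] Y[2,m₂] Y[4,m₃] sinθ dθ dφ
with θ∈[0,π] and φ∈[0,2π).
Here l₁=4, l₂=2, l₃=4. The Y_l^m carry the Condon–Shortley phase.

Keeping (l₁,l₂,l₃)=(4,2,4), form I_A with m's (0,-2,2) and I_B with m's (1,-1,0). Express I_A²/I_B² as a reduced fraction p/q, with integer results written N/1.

Same 4,2,4: normalisation and zero-m 3j drop out of the ratio.
A: Δ: 2! 6! 2! / 11! → 1/13860; sum: t=0:+1/192 = 1/192; 3j²(4 2 4; 0 -2 2) = Δ·Π!·Σ² = 3/77  (sign +1)
B: Δ: 2! 6! 2! / 11! → 1/13860; sum: t=0:+1/72 t=1:−1/96 = 1/288; 3j²(4 2 4; 1 -1 0) = Δ·Π!·Σ² = 1/462  (sign +1)
I_A²/I_B² = (3/77)/(1/462) = 18/1

18/1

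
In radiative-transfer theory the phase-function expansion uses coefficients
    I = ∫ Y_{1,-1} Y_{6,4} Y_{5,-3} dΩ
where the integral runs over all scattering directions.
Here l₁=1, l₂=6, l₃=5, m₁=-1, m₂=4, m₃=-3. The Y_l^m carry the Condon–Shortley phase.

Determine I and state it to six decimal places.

m-sum 0 ✓  L=12 even ✓  5≤5≤7 ✓
Π(2lᵢ+1) = 3×13×11 = 429
triangle coeff Δ(1,6,5) = 1/858
Σ_t [1,1]: t=1:−1/14400 = -1/14400
(3j)²=6/143 [(1 6 5; 0 0 0)], sign=+1
Σ_t [2,2]: t=2:+1/161280 = 1/161280
(3j)²=15/286 [(1 6 5; -1 4 -3)], sign=+1
⇒ 4πI² = 135/143
I = (+1)√(135/143/(4π)) = 0.27409047

0.274090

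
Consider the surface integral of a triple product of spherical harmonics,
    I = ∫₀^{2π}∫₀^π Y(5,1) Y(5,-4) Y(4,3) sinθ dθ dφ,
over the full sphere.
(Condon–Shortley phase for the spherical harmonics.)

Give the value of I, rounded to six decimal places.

m-sum 0 ✓  L=14 even ✓  0≤4≤10 ✓
Π(2lᵢ+1) = 11×11×9 = 1089
triangle coeff Δ(5,5,4) = 1/3153150
Σ_t [1,5]: t=1:−1/69120 t=2:+1/1728 t=3:−1/576 t=4:+1/1728 t=5:−1/69120 = -7/11520
(3j)²=2/143 [(5 5 4; 0 0 0)], sign=-1
Σ_t [0,1]: t=0:+1/103680 t=1:−1/17280 = -1/20736
(3j)²=10/429 [(5 5 4; 1 -4 3)], sign=+1
⇒ 4πI² = 60/169
I = (-1)√(60/169/(4π)) = -0.16808437

-0.168084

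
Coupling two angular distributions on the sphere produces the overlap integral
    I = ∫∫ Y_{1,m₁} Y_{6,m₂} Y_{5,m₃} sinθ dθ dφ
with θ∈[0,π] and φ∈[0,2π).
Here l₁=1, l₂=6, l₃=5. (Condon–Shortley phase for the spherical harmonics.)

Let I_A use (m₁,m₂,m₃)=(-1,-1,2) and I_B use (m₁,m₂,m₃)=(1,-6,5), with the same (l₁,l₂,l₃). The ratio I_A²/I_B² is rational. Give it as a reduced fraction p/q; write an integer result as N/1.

5/33

Same 1,6,5: normalisation and zero-m 3j drop out of the ratio.
A: Δ: 2! 0! 10! / 13! → 1/858; sum: t=2:+1/60480 = 1/60480; 3j²(1 6 5; -1 -1 2) = Δ·Π!·Σ² = 5/429  (sign -1)
B: Δ: 2! 0! 10! / 13! → 1/858; sum: t=0:+1/7257600 = 1/7257600; 3j²(1 6 5; 1 -6 5) = Δ·Π!·Σ² = 1/13  (sign +1)
I_A²/I_B² = (5/429)/(1/13) = 5/33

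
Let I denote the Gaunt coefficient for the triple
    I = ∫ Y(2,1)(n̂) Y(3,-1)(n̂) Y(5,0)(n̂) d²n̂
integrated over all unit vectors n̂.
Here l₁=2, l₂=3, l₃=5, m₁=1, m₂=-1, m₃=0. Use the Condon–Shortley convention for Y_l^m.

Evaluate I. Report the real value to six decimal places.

Checks pass: Σm=0; 10 even; l₃=5∈[1,5].
(2·2+1)(2·3+1)(2·5+1) = 385
Δ: 0! 4! 6! / 11! → 1/2310
sum: t=0:+1/144 = 1/144
3j²(2 3 5; 0 0 0) = Δ·Π!·Σ² = 10/231  (sign -1)
sum: t=0:+1/288 = 1/288
3j²(2 3 5; 1 -1 0) = Δ·Π!·Σ² = 5/231  (sign -1)
combine: 4πI² = 385·10/231·5/231 = 250/693
take √, sign +1: I = 0.16943318

0.169433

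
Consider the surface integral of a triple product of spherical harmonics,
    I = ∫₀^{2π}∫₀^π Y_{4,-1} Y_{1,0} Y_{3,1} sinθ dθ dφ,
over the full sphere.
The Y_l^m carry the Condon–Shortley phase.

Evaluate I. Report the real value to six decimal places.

m-sum 0 ✓  L=8 even ✓  3≤3≤5 ✓
Π(2lᵢ+1) = 9×3×7 = 189
triangle coeff Δ(4,1,3) = 1/252
Σ_t [1,1]: t=1:−1/36 = -1/36
(3j)²=4/63 [(4 1 3; 0 0 0)], sign=+1
Σ_t [1,1]: t=1:−1/48 = -1/48
(3j)²=5/84 [(4 1 3; -1 0 1)], sign=-1
⇒ 4πI² = 5/7
I = (-1)√(5/7/(4π)) = -0.23841361

-0.238414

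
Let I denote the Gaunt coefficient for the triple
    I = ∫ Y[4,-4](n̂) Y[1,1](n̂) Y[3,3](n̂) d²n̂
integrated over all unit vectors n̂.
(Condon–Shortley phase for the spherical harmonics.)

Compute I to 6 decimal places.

Checks pass: Σm=0; 8 even; l₃=3∈[3,5].
(2·4+1)(2·1+1)(2·3+1) = 189
Δ: 2! 6! 0! / 9! → 1/252
sum: t=1:−1/36 = -1/36
3j²(4 1 3; 0 0 0) = Δ·Π!·Σ² = 4/63  (sign +1)
sum: t=2:+1/1440 = 1/1440
3j²(4 1 3; -4 1 3) = Δ·Π!·Σ² = 1/9  (sign +1)
combine: 4πI² = 189·4/63·1/9 = 4/3
take √, sign +1: I = 0.32573501

0.325735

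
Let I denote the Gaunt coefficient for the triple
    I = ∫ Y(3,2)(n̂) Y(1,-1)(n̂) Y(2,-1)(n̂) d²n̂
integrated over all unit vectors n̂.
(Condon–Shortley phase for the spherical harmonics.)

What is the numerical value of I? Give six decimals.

Rules hold: Σm=0, L=6 even, 2≤2≤4.
N = 7·3·5 = 105
Δ = 2!·4!·0!/7! = 1/105
Racah Σ t=1..1: t=1:−1/4 = -1/4
⇒ 3j(3 1 2; 0 0 0)² = 3/35, sgn -1
Racah Σ t=0..0: t=0:+1/12 = 1/12
⇒ 3j(3 1 2; 2 -1 -1)² = 2/21, sgn -1
4πI² = N·(3j₀)²·(3jₘ)² = 6/7
I = +1·√(0.857143/4π) = 0.26116903

0.261169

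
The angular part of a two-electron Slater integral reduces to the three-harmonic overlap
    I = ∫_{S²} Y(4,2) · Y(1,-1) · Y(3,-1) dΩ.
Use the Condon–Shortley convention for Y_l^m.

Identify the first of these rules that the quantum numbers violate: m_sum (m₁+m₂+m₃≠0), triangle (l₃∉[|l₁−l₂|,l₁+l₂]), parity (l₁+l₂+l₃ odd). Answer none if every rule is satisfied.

m₁+m₂+m₃ = 2 − 1 − 1 = 0  ✓
triangle: |4−1|=3 ≤ l₃=3 ≤ 4+1=5  ✓
parity: l₁+l₂+l₃ = 8 is even  ✓

none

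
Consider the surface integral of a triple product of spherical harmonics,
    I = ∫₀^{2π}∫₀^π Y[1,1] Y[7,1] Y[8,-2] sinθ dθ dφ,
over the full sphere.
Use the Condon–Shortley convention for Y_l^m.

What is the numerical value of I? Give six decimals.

m-sum 0 ✓  L=16 even ✓  6≤8≤8 ✓
Π(2lᵢ+1) = 3×15×17 = 765
triangle coeff Δ(1,7,8) = 1/2040
Σ_t [0,0]: t=0:+1/25401600 = 1/25401600
(3j)²=8/255 [(1 7 8; 0 0 0)], sign=+1
Σ_t [0,0]: t=0:+1/58060800 = 1/58060800
(3j)²=3/136 [(1 7 8; 1 1 -2)], sign=+1
⇒ 4πI² = 9/17
I = (+1)√(9/17/(4π)) = 0.20525411

0.205254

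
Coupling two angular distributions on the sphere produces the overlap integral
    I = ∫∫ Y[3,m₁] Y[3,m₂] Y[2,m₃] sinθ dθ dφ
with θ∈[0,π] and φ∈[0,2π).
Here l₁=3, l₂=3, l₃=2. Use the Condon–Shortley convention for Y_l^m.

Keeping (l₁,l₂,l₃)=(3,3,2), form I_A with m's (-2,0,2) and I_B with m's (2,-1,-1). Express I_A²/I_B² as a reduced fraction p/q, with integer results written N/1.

4/3

Same 3,3,2: normalisation and zero-m 3j drop out of the ratio.
A: Δ: 4! 2! 2! / 9! → 1/3780; sum: t=3:−1/24 = -1/24; 3j²(3 3 2; -2 0 2) = Δ·Π!·Σ² = 1/21  (sign -1)
B: Δ: 4! 2! 2! / 9! → 1/3780; sum: t=0:+1/48 t=1:−1/12 = -1/16; 3j²(3 3 2; 2 -1 -1) = Δ·Π!·Σ² = 1/28  (sign +1)
I_A²/I_B² = (1/21)/(1/28) = 4/3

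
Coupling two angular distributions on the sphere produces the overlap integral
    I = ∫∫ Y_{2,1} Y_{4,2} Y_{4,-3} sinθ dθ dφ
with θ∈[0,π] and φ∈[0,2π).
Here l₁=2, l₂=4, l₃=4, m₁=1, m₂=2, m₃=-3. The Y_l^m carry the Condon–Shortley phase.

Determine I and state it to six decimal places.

m-sum 0 ✓  L=10 even ✓  2≤4≤6 ✓
Π(2lᵢ+1) = 5×9×9 = 405
triangle coeff Δ(2,4,4) = 1/13860
Σ_t [0,2]: t=0:+1/192 t=1:−1/36 t=2:+1/192 = -5/288
(3j)²=20/693 [(2 4 4; 0 0 0)], sign=-1
Σ_t [0,1]: t=0:+1/1440 t=1:−1/240 = -1/288
(3j)²=5/132 [(2 4 4; 1 2 -3)], sign=+1
⇒ 4πI² = 375/847
I = (-1)√(375/847/(4π)) = -0.18770204

-0.187702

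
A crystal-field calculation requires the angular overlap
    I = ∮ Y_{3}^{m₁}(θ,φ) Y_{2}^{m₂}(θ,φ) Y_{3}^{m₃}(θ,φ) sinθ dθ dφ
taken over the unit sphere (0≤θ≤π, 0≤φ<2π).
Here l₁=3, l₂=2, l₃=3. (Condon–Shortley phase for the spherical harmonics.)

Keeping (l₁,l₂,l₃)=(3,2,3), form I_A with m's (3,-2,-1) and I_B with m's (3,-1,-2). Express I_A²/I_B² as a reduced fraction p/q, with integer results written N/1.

Shared (l₁,l₂,l₃)=(3,2,3): N and (l;000)² cancel in I_A²/I_B².
A: Δ = 2!·4!·2!/9! = 1/3780; Racah Σ t=0..0: t=0:+1/96 = 1/96; ⇒ 3j(3 2 3; 3 -2 -1)² = 1/42, sgn +1
B: Δ = 2!·4!·2!/9! = 1/3780; Racah Σ t=0..0: t=0:+1/48 = 1/48; ⇒ 3j(3 2 3; 3 -1 -2)² = 5/84, sgn -1
I_A²/I_B² = (1/42)/(5/84) = 2/5

2/5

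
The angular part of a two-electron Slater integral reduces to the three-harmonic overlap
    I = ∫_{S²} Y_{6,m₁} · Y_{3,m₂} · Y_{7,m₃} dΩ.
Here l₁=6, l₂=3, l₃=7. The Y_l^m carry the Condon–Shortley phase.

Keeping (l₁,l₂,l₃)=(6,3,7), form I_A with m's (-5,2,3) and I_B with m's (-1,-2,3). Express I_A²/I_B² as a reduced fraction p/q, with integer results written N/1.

l's match ⇒ only the (l;m) 3-j factors differ between A and B.
A: triangle coeff Δ(6,3,7) = 1/2042040; Σ_t [1,2]: t=1:−1/87091200 t=2:+1/4354560 = 19/87091200; (3j)²=361/37128 [(6 3 7; -5 2 3)], sign=+1
B: triangle coeff Δ(6,3,7) = 1/2042040; Σ_t [0,1]: t=0:+1/362880 t=1:−1/414720 = 1/2903040; (3j)²=25/68068 [(6 3 7; -1 -2 3)], sign=+1
I_A²/I_B² = (361/37128)/(25/68068) = 3971/150

3971/150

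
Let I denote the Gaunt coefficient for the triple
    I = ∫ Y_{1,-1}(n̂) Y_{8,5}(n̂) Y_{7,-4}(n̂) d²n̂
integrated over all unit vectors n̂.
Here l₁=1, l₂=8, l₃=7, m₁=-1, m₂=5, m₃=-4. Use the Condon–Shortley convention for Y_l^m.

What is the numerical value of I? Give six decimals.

Rules hold: Σm=0, L=16 even, 7≤7≤9.
N = 3·17·15 = 765
Δ = 2!·0!·14!/17! = 1/2040
Racah Σ t=1..1: t=1:−1/25401600 = -1/25401600
⇒ 3j(1 8 7; 0 0 0)² = 8/255, sgn +1
Racah Σ t=2..2: t=2:+1/479001600 = 1/479001600
⇒ 3j(1 8 7; -1 5 -4)² = 13/340, sgn -1
4πI² = N·(3j₀)²·(3jₘ)² = 78/85
I = -1·√(0.917647/4π) = -0.27022959

-0.270230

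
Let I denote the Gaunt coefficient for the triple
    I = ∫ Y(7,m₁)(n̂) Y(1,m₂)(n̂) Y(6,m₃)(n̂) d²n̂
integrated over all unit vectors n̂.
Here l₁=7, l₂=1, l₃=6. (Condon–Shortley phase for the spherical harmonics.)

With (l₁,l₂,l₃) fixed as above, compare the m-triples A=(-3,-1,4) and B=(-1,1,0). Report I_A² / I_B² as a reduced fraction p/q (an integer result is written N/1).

3/14

l's match ⇒ only the (l;m) 3-j factors differ between A and B.
A: triangle coeff Δ(7,1,6) = 1/1365; Σ_t [0,0]: t=0:+1/14515200 = 1/14515200; (3j)²=2/455 [(7 1 6; -3 -1 4)], sign=+1
B: triangle coeff Δ(7,1,6) = 1/1365; Σ_t [2,2]: t=2:+1/1036800 = 1/1036800; (3j)²=4/195 [(7 1 6; -1 1 0)], sign=+1
I_A²/I_B² = (2/455)/(4/195) = 3/14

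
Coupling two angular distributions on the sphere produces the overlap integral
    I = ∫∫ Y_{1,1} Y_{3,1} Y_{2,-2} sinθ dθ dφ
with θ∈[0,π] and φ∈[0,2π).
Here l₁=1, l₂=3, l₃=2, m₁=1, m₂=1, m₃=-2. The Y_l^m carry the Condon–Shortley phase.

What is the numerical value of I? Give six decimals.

m-sum 0 ✓  L=6 even ✓  2≤2≤4 ✓
Π(2lᵢ+1) = 3×7×5 = 105
triangle coeff Δ(1,3,2) = 1/105
Σ_t [1,1]: t=1:−1/4 = -1/4
(3j)²=3/35 [(1 3 2; 0 0 0)], sign=-1
Σ_t [0,0]: t=0:+1/48 = 1/48
(3j)²=1/105 [(1 3 2; 1 1 -2)], sign=+1
⇒ 4πI² = 3/35
I = (-1)√(3/35/(4π)) = -0.08258890

-0.082589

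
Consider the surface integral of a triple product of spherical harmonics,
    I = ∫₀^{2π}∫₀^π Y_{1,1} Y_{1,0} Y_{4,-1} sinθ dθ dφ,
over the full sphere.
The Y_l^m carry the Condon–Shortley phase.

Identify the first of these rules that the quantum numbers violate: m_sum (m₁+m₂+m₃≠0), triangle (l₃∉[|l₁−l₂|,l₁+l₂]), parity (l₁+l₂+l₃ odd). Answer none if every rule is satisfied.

triangle

azimuthal sum: 1 + 0 − 1 = 0  ✓
0 ≤ 4 ≤ 2 (triangle on l)  ✗
L = 1 + 1 + 4 = 6 (even)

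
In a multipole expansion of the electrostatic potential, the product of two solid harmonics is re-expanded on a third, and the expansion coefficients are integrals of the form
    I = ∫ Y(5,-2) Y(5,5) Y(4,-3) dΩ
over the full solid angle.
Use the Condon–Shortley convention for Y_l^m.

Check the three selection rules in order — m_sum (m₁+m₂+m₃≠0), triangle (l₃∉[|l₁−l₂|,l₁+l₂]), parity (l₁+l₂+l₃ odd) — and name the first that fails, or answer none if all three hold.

none

m₁+m₂+m₃ = -2 + 5 − 3 = 0  ✓
triangle: |5−5|=0 ≤ l₃=4 ≤ 5+5=10  ✓
parity: l₁+l₂+l₃ = 14 is even  ✓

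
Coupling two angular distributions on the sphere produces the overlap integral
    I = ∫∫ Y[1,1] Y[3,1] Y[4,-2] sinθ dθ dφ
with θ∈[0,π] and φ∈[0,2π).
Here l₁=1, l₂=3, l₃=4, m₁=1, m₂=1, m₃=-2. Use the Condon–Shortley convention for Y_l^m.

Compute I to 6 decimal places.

0.238414

Rules hold: Σm=0, L=8 even, 2≤4≤4.
N = 3·7·9 = 189
Δ = 0!·2!·6!/9! = 1/252
Racah Σ t=0..0: t=0:+1/36 = 1/36
⇒ 3j(1 3 4; 0 0 0)² = 4/63, sgn +1
Racah Σ t=0..0: t=0:+1/96 = 1/96
⇒ 3j(1 3 4; 1 1 -2)² = 5/84, sgn +1
4πI² = N·(3j₀)²·(3jₘ)² = 5/7
I = +1·√(0.714286/4π) = 0.23841361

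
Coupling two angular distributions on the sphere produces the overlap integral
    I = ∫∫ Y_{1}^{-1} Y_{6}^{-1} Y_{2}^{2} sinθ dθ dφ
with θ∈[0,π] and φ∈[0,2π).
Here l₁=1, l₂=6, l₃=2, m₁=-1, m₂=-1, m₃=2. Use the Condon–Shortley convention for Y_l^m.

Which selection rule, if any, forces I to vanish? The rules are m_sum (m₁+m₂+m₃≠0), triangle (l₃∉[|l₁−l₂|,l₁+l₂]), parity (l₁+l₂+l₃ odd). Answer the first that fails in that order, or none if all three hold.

triangle

m₁+m₂+m₃ = -1 − 1 + 2 = 0  ✓
triangle: |1−6|=5 ≤ l₃=2 ≤ 1+6=7  ✗
parity: l₁+l₂+l₃ = 9 is odd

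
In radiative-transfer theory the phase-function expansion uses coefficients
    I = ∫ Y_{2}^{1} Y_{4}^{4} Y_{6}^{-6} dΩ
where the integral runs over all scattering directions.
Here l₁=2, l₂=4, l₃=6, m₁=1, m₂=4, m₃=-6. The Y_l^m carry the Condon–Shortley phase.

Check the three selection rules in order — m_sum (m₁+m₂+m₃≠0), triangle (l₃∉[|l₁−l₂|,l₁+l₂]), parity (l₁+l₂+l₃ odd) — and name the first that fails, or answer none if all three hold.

m_sum

azimuthal sum: 1 + 4 − 6 = -1  ✗
2 ≤ 6 ≤ 6 (triangle on l)
L = 2 + 4 + 6 = 12 (even)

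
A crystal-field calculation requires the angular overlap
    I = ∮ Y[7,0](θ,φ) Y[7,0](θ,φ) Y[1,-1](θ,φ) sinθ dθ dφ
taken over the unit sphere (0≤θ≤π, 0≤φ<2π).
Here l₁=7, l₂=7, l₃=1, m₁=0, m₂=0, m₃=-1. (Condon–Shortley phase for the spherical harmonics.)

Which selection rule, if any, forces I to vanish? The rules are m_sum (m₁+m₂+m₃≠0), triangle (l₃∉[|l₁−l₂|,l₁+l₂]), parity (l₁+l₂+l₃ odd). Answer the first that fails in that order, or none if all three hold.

Σmᵢ = -1  ✗
l₃∈[|l₁−l₂|,l₁+l₂]=[0,14], have l₃=1
Σlᵢ = 15 ⇒ odd

m_sum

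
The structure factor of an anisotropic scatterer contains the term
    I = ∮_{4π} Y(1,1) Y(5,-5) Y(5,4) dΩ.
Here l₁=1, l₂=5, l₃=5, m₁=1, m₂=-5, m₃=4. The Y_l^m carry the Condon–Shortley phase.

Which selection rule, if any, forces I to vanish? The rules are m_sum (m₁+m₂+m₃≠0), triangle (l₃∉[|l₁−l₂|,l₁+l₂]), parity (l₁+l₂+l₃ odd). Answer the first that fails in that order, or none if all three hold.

parity

m₁+m₂+m₃ = 1 − 5 + 4 = 0  ✓
triangle: |1−5|=4 ≤ l₃=5 ≤ 1+5=6  ✓
parity: l₁+l₂+l₃ = 11 is odd  ✗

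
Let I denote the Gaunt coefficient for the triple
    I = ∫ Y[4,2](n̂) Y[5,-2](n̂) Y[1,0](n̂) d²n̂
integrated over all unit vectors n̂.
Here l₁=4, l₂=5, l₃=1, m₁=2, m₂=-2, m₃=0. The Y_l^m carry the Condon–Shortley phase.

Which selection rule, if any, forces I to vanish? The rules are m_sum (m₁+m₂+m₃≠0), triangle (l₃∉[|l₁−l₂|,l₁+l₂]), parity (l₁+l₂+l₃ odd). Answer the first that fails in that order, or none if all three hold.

none

Σmᵢ = 0  ✓
l₃∈[|l₁−l₂|,l₁+l₂]=[1,9], have l₃=1  ✓
Σlᵢ = 10 ⇒ even  ✓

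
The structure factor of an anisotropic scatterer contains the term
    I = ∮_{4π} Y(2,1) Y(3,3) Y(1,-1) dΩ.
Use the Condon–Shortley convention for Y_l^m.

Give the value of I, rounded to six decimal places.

0.000000

1 + 3 − 1 = 3 ≠ 0: azimuthal integral kills it; I = 0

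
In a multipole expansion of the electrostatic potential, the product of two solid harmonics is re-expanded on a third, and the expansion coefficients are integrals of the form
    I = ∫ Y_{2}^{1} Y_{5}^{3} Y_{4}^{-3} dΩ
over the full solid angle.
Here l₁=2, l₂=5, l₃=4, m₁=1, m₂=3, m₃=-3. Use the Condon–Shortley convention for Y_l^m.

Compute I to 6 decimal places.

m-sum = 1 + 3 − 3 = 1 ≠ 0 ⇒ I = 0

0.000000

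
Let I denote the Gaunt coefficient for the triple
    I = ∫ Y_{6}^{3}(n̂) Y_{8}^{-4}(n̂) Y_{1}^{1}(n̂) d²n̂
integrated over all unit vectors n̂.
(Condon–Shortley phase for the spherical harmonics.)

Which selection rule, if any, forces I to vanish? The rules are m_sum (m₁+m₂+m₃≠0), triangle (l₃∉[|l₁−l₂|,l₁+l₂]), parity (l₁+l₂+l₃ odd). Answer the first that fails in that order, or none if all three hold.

azimuthal sum: 3 − 4 + 1 = 0  ✓
2 ≤ 1 ≤ 14 (triangle on l)  ✗
L = 6 + 8 + 1 = 15 (odd)

triangle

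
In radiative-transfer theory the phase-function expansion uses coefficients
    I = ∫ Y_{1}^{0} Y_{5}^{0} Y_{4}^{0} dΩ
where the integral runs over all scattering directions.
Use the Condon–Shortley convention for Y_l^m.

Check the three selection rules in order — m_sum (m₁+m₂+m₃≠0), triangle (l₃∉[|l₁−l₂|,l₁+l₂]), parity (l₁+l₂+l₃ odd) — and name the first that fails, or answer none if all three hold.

none

m₁+m₂+m₃ = 0 + 0 + 0 = 0  ✓
triangle: |1−5|=4 ≤ l₃=4 ≤ 1+5=6  ✓
parity: l₁+l₂+l₃ = 10 is even  ✓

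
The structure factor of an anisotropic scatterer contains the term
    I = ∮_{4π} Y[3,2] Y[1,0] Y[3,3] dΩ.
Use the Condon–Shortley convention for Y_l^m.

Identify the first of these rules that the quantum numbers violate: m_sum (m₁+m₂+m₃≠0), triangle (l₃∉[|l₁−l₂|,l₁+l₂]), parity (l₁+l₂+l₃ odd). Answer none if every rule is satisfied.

azimuthal sum: 2 + 0 + 3 = 5  ✗
2 ≤ 3 ≤ 4 (triangle on l)
L = 3 + 1 + 3 = 7 (odd)

m_sum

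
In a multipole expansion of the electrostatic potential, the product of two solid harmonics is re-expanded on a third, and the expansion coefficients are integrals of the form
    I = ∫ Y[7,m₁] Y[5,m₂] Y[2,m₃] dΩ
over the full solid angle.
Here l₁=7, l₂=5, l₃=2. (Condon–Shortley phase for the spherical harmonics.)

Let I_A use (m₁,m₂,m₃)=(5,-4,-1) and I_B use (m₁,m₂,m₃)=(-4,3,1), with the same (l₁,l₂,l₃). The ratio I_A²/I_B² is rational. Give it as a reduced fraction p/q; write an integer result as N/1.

Shared (l₁,l₂,l₃)=(7,5,2): N and (l;000)² cancel in I_A²/I_B².
A: Δ = 10!·4!·0!/15! = 1/15015; Racah Σ t=1..1: t=1:−1/2177280 = -1/2177280; ⇒ 3j(7 5 2; 5 -4 -1)² = 8/273, sgn +1
B: Δ = 10!·4!·0!/15! = 1/15015; Racah Σ t=8..8: t=8:+1/483840 = 1/483840; ⇒ 3j(7 5 2; -4 3 1)² = 3/91, sgn -1
I_A²/I_B² = (8/273)/(3/91) = 8/9

8/9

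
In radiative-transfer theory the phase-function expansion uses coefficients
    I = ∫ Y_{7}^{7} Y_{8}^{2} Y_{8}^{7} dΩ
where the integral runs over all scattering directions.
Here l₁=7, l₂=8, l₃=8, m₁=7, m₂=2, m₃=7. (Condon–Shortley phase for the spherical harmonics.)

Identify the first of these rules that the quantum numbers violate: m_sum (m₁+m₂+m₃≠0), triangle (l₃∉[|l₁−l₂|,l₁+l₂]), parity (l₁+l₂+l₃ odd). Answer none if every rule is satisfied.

m_sum

azimuthal sum: 7 + 2 + 7 = 16  ✗
1 ≤ 8 ≤ 15 (triangle on l)
L = 7 + 8 + 8 = 23 (odd)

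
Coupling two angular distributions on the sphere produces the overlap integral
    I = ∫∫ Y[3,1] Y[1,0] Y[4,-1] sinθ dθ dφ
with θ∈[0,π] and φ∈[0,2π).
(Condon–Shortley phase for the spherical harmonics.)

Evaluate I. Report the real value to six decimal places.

-0.238414

Rules hold: Σm=0, L=8 even, 2≤4≤4.
N = 7·3·9 = 189
Δ = 0!·6!·2!/9! = 1/252
Racah Σ t=0..0: t=0:+1/36 = 1/36
⇒ 3j(3 1 4; 0 0 0)² = 4/63, sgn +1
Racah Σ t=0..0: t=0:+1/48 = 1/48
⇒ 3j(3 1 4; 1 0 -1)² = 5/84, sgn -1
4πI² = N·(3j₀)²·(3jₘ)² = 5/7
I = -1·√(0.714286/4π) = -0.23841361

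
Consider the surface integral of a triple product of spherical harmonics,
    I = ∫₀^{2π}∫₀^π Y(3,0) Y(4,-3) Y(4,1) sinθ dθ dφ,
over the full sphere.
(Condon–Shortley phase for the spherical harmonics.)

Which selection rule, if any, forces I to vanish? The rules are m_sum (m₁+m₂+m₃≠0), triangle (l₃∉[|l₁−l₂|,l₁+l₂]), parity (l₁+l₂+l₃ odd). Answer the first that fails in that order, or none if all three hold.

m_sum

m₁+m₂+m₃ = 0 − 3 + 1 = -2  ✗
triangle: |3−4|=1 ≤ l₃=4 ≤ 3+4=7
parity: l₁+l₂+l₃ = 11 is odd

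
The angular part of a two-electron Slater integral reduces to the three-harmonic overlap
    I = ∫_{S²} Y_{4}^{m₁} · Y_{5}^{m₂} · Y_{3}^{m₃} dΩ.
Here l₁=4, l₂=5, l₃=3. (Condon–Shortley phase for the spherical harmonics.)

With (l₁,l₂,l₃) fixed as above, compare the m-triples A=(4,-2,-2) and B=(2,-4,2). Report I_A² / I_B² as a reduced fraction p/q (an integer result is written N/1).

Same 4,5,3: normalisation and zero-m 3j drop out of the ratio.
A: Δ: 6! 2! 4! / 13! → 1/180180; sum: t=0:+1/8640 = 1/8640; 3j²(4 5 3; 4 -2 -2) = Δ·Π!·Σ² = 14/1287  (sign -1)
B: Δ: 6! 2! 4! / 13! → 1/180180; sum: t=0:+1/8640 t=1:−1/2880 = -1/4320; 3j²(4 5 3; 2 -4 2) = Δ·Π!·Σ² = 8/429  (sign +1)
I_A²/I_B² = (14/1287)/(8/429) = 7/12

7/12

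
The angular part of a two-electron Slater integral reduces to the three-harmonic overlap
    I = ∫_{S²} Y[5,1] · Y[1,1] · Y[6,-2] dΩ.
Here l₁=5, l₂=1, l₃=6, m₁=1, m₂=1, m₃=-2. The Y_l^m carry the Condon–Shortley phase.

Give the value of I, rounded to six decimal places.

Rules hold: Σm=0, L=12 even, 4≤6≤6.
N = 11·3·13 = 429
Δ = 0!·10!·2!/13! = 1/858
Racah Σ t=0..0: t=0:+1/14400 = 1/14400
⇒ 3j(5 1 6; 0 0 0)² = 6/143, sgn +1
Racah Σ t=0..0: t=0:+1/34560 = 1/34560
⇒ 3j(5 1 6; 1 1 -2)² = 14/429, sgn +1
4πI² = N·(3j₀)²·(3jₘ)² = 84/143
I = +1·√(0.587413/4π) = 0.21620548

0.216205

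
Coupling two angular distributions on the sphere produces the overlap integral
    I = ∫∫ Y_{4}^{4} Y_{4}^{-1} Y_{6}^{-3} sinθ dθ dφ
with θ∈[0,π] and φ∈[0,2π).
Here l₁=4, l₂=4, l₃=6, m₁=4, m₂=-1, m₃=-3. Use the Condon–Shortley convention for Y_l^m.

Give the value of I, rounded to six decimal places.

Checks pass: Σm=0; 14 even; l₃=6∈[0,8].
(2·4+1)(2·4+1)(2·6+1) = 1053
Δ: 2! 6! 6! / 15! → 1/1261260
sum: t=0:+1/4608 t=1:−1/1296 t=2:+1/4608 = -7/20736
3j²(4 4 6; 0 0 0) = Δ·Π!·Σ² = 20/1287  (sign -1)
sum: t=0:+1/51840 = 1/51840
3j²(4 4 6; 4 -1 -3) = Δ·Π!·Σ² = 8/429  (sign -1)
combine: 4πI² = 1053·20/1287·8/429 = 480/1573
take √, sign +1: I = 0.15583009

0.155830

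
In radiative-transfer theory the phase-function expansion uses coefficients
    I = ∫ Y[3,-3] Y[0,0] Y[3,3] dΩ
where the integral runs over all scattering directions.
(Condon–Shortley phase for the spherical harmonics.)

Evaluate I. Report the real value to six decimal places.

Checks pass: Σm=0; 6 even; l₃=3∈[3,3].
(2·3+1)(2·0+1)(2·3+1) = 49
Δ: 0! 6! 0! / 7! → 1/7
sum: t=0:+1/36 = 1/36
3j²(3 0 3; 0 0 0) = Δ·Π!·Σ² = 1/7  (sign -1)
sum: t=0:+1/720 = 1/720
3j²(3 0 3; -3 0 3) = Δ·Π!·Σ² = 1/7  (sign +1)
combine: 4πI² = 49·1/7·1/7 = 1/1
take √, sign -1: I = -0.28209479

-0.282095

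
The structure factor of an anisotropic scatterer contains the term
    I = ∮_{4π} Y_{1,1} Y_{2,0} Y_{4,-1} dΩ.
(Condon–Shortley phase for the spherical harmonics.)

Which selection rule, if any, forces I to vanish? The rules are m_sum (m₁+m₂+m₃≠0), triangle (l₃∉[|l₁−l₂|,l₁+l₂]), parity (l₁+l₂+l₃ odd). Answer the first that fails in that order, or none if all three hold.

m₁+m₂+m₃ = 1 + 0 − 1 = 0  ✓
triangle: |1−2|=1 ≤ l₃=4 ≤ 1+2=3  ✗
parity: l₁+l₂+l₃ = 7 is odd

triangle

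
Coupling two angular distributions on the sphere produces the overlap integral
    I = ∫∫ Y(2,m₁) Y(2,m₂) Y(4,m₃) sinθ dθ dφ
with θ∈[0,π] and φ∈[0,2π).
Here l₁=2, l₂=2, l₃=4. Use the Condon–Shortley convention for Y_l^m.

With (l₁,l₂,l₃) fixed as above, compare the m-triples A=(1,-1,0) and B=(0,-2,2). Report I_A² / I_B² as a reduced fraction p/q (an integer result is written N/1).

16/15

Same 2,2,4: normalisation and zero-m 3j drop out of the ratio.
A: Δ: 0! 4! 4! / 9! → 1/630; sum: t=0:+1/36 = 1/36; 3j²(2 2 4; 1 -1 0) = Δ·Π!·Σ² = 8/315  (sign +1)
B: Δ: 0! 4! 4! / 9! → 1/630; sum: t=0:+1/96 = 1/96; 3j²(2 2 4; 0 -2 2) = Δ·Π!·Σ² = 1/42  (sign +1)
I_A²/I_B² = (8/315)/(1/42) = 16/15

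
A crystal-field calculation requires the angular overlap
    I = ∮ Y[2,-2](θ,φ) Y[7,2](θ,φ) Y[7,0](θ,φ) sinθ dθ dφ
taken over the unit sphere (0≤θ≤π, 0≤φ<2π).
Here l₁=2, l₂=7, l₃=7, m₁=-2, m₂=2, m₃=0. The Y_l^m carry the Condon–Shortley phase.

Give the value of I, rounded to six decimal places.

-0.192231

Checks pass: Σm=0; 16 even; l₃=7∈[5,9].
(2·2+1)(2·7+1)(2·7+1) = 1125
Δ: 2! 2! 12! / 17! → 1/185640
sum: t=0:+1/2419200 t=1:−1/518400 t=2:+1/2419200 = -1/907200
3j²(2 7 7; 0 0 0) = Δ·Π!·Σ² = 56/3315  (sign +1)
sum: t=2:+1/2419200 = 1/2419200
3j²(2 7 7; -2 2 0) = Δ·Π!·Σ² = 27/1105  (sign -1)
combine: 4πI² = 1125·56/3315·27/1105 = 22680/48841
take √, sign -1: I = -0.19223140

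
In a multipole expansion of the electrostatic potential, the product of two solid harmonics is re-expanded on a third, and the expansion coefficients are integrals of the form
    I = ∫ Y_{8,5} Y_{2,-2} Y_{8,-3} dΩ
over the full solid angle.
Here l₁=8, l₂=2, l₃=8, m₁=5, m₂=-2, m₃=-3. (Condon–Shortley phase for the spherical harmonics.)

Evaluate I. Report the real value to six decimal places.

0.151411

Rules hold: Σm=0, L=18 even, 6≤8≤10.
N = 17·5·17 = 1445
Δ = 2!·14!·2!/19! = 1/348840
Racah Σ t=0..2: t=0:+1/116121600 t=1:−1/25401600 t=2:+1/116121600 = -1/45158400
⇒ 3j(8 2 8; 0 0 0)² = 24/1615, sgn -1
Racah Σ t=0..0: t=0:+1/958003200 = 1/958003200
⇒ 3j(8 2 8; 5 -2 -3)² = 13/969, sgn -1
4πI² = N·(3j₀)²·(3jₘ)² = 104/361
I = +1·√(0.288089/4π) = 0.15141125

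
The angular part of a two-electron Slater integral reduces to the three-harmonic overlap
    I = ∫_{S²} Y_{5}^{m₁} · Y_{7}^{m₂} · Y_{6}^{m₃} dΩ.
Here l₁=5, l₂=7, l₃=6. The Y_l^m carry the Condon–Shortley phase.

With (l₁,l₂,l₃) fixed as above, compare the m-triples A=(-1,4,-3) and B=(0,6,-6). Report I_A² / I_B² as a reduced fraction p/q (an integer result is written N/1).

l's match ⇒ only the (l;m) 3-j factors differ between A and B.
A: triangle coeff Δ(5,7,6) = 1/174594420; Σ_t [3,6]: t=3:−1/8709120 t=4:+1/967680 t=5:−1/1036800 t=6:+1/12441600 = 1/29030400; (3j)²=9/146965 [(5 7 6; -1 4 -3)], sign=-1
B: triangle coeff Δ(5,7,6) = 1/174594420; Σ_t [5,5]: t=5:−1/116121600 = -1/116121600; (3j)²=165/9044 [(5 7 6; 0 6 -6)], sign=-1
I_A²/I_B² = (9/146965)/(165/9044) = 12/3575

12/3575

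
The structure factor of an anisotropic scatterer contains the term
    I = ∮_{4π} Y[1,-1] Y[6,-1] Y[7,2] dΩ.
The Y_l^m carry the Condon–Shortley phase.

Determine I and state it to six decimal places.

0.209937

m-sum 0 ✓  L=14 even ✓  5≤7≤7 ✓
Π(2lᵢ+1) = 3×13×15 = 585
triangle coeff Δ(1,6,7) = 1/1365
Σ_t [0,0]: t=0:+1/518400 = 1/518400
(3j)²=7/195 [(1 6 7; 0 0 0)], sign=-1
Σ_t [0,0]: t=0:+1/1209600 = 1/1209600
(3j)²=12/455 [(1 6 7; -1 -1 2)], sign=-1
⇒ 4πI² = 36/65
I = (+1)√(36/65/(4π)) = 0.20993732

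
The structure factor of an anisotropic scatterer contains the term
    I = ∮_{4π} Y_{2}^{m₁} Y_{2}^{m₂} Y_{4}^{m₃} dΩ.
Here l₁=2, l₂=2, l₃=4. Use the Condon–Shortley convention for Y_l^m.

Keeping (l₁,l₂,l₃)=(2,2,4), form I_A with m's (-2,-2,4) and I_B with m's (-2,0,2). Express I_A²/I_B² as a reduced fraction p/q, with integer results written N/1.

14/3

l's match ⇒ only the (l;m) 3-j factors differ between A and B.
A: triangle coeff Δ(2,2,4) = 1/630; Σ_t [0,0]: t=0:+1/576 = 1/576; (3j)²=1/9 [(2 2 4; -2 -2 4)], sign=+1
B: triangle coeff Δ(2,2,4) = 1/630; Σ_t [0,0]: t=0:+1/96 = 1/96; (3j)²=1/42 [(2 2 4; -2 0 2)], sign=+1
I_A²/I_B² = (1/9)/(1/42) = 14/3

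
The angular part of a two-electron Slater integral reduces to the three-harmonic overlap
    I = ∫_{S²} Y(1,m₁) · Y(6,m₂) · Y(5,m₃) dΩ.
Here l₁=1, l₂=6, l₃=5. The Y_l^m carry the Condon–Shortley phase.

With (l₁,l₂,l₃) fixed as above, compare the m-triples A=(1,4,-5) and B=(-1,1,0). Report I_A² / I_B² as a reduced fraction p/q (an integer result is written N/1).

Shared (l₁,l₂,l₃)=(1,6,5): N and (l;000)² cancel in I_A²/I_B².
A: Δ = 2!·0!·10!/13! = 1/858; Racah Σ t=0..0: t=0:+1/7257600 = 1/7257600; ⇒ 3j(1 6 5; 1 4 -5)² = 1/858, sgn +1
B: Δ = 2!·0!·10!/13! = 1/858; Racah Σ t=2..2: t=2:+1/28800 = 1/28800; ⇒ 3j(1 6 5; -1 1 0)² = 7/286, sgn -1
I_A²/I_B² = (1/858)/(7/286) = 1/21

1/21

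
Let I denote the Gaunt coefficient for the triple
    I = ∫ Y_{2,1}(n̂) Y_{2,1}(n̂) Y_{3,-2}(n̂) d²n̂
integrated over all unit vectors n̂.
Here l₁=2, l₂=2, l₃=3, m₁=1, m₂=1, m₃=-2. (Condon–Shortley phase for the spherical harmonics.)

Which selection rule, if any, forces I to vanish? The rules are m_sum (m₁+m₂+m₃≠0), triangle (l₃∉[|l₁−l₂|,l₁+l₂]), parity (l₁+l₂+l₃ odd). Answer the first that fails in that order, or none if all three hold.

parity

m₁+m₂+m₃ = 1 + 1 − 2 = 0  ✓
triangle: |2−2|=0 ≤ l₃=3 ≤ 2+2=4  ✓
parity: l₁+l₂+l₃ = 7 is odd  ✗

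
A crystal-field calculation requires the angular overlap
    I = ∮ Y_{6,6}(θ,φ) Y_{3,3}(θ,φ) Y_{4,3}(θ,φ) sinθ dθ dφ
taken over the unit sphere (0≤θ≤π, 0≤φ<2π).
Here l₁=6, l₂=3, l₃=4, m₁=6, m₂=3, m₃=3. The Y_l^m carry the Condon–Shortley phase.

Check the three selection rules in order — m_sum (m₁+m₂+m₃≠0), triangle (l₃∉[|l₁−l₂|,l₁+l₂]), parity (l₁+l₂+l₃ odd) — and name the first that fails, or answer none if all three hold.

Σmᵢ = 12  ✗
l₃∈[|l₁−l₂|,l₁+l₂]=[3,9], have l₃=4
Σlᵢ = 13 ⇒ odd

m_sum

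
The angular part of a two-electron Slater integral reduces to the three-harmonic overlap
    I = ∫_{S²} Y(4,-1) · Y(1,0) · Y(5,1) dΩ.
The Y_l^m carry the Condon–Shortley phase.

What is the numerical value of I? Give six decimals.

-0.240571

Checks pass: Σm=0; 10 even; l₃=5∈[3,5].
(2·4+1)(2·1+1)(2·5+1) = 297
Δ: 0! 8! 2! / 11! → 1/495
sum: t=0:+1/576 = 1/576
3j²(4 1 5; 0 0 0) = Δ·Π!·Σ² = 5/99  (sign -1)
sum: t=0:+1/720 = 1/720
3j²(4 1 5; -1 0 1) = Δ·Π!·Σ² = 8/165  (sign +1)
combine: 4πI² = 297·5/99·8/165 = 8/11
take √, sign -1: I = -0.24057125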